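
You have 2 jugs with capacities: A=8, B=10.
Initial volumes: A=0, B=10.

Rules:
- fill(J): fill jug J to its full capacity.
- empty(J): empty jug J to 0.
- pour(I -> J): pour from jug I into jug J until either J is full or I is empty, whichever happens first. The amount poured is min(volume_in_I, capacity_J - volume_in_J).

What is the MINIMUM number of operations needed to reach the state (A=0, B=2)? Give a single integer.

BFS from (A=0, B=10). One shortest path:
  1. pour(B -> A) -> (A=8 B=2)
  2. empty(A) -> (A=0 B=2)
Reached target in 2 moves.

Answer: 2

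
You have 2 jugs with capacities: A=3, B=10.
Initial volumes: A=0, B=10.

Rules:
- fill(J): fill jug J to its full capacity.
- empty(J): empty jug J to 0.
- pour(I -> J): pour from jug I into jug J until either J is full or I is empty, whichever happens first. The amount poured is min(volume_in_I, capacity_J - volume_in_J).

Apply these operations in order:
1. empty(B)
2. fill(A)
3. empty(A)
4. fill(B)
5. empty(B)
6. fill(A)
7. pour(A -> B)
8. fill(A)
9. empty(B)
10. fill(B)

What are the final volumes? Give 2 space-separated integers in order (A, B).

Answer: 3 10

Derivation:
Step 1: empty(B) -> (A=0 B=0)
Step 2: fill(A) -> (A=3 B=0)
Step 3: empty(A) -> (A=0 B=0)
Step 4: fill(B) -> (A=0 B=10)
Step 5: empty(B) -> (A=0 B=0)
Step 6: fill(A) -> (A=3 B=0)
Step 7: pour(A -> B) -> (A=0 B=3)
Step 8: fill(A) -> (A=3 B=3)
Step 9: empty(B) -> (A=3 B=0)
Step 10: fill(B) -> (A=3 B=10)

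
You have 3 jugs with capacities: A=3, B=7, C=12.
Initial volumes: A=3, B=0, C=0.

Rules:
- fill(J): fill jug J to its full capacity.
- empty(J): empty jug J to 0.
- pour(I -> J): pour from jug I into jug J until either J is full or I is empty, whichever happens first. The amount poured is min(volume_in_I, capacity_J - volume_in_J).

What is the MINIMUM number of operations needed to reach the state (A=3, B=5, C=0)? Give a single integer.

BFS from (A=3, B=0, C=0). One shortest path:
  1. fill(C) -> (A=3 B=0 C=12)
  2. pour(C -> B) -> (A=3 B=7 C=5)
  3. empty(B) -> (A=3 B=0 C=5)
  4. pour(C -> B) -> (A=3 B=5 C=0)
Reached target in 4 moves.

Answer: 4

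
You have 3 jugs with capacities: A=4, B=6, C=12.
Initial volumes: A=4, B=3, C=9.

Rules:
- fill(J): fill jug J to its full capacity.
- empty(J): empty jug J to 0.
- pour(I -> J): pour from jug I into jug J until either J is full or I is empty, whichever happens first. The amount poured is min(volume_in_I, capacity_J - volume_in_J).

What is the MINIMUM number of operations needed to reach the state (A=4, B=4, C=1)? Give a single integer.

BFS from (A=4, B=3, C=9). One shortest path:
  1. empty(A) -> (A=0 B=3 C=9)
  2. empty(B) -> (A=0 B=0 C=9)
  3. pour(C -> A) -> (A=4 B=0 C=5)
  4. pour(A -> B) -> (A=0 B=4 C=5)
  5. pour(C -> A) -> (A=4 B=4 C=1)
Reached target in 5 moves.

Answer: 5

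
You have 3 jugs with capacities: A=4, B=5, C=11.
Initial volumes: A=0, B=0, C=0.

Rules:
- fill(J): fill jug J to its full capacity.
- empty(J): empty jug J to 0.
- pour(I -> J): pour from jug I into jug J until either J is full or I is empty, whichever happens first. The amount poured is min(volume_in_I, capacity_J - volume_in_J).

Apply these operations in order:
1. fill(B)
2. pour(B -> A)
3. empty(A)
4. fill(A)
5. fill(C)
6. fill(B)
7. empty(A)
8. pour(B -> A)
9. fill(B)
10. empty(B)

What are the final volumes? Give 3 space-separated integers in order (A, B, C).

Step 1: fill(B) -> (A=0 B=5 C=0)
Step 2: pour(B -> A) -> (A=4 B=1 C=0)
Step 3: empty(A) -> (A=0 B=1 C=0)
Step 4: fill(A) -> (A=4 B=1 C=0)
Step 5: fill(C) -> (A=4 B=1 C=11)
Step 6: fill(B) -> (A=4 B=5 C=11)
Step 7: empty(A) -> (A=0 B=5 C=11)
Step 8: pour(B -> A) -> (A=4 B=1 C=11)
Step 9: fill(B) -> (A=4 B=5 C=11)
Step 10: empty(B) -> (A=4 B=0 C=11)

Answer: 4 0 11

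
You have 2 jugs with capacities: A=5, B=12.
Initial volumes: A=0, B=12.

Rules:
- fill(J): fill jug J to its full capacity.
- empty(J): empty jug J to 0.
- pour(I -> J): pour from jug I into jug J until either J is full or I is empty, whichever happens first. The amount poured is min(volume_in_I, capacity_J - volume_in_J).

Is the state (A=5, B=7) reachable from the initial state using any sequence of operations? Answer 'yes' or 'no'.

BFS from (A=0, B=12):
  1. pour(B -> A) -> (A=5 B=7)
Target reached → yes.

Answer: yes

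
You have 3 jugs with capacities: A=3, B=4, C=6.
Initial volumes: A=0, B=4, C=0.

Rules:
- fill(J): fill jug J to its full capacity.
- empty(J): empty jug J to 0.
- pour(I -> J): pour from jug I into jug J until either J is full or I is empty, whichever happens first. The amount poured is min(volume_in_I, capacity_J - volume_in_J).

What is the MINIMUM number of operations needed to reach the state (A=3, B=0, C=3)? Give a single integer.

Answer: 3

Derivation:
BFS from (A=0, B=4, C=0). One shortest path:
  1. empty(B) -> (A=0 B=0 C=0)
  2. fill(C) -> (A=0 B=0 C=6)
  3. pour(C -> A) -> (A=3 B=0 C=3)
Reached target in 3 moves.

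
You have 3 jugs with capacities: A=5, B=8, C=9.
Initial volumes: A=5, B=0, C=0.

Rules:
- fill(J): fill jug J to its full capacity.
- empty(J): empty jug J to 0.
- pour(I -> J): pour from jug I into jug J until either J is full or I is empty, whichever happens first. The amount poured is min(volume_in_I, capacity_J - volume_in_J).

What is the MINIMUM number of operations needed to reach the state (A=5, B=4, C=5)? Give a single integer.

BFS from (A=5, B=0, C=0). One shortest path:
  1. empty(A) -> (A=0 B=0 C=0)
  2. fill(C) -> (A=0 B=0 C=9)
  3. pour(C -> A) -> (A=5 B=0 C=4)
  4. pour(C -> B) -> (A=5 B=4 C=0)
  5. pour(A -> C) -> (A=0 B=4 C=5)
  6. fill(A) -> (A=5 B=4 C=5)
Reached target in 6 moves.

Answer: 6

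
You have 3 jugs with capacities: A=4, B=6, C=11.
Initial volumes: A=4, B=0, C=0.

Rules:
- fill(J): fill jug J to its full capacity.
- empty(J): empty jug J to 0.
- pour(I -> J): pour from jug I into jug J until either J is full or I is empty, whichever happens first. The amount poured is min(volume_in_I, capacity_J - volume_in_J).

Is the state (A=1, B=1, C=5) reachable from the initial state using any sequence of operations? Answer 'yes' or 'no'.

Answer: no

Derivation:
BFS explored all 270 reachable states.
Reachable set includes: (0,0,0), (0,0,1), (0,0,2), (0,0,3), (0,0,4), (0,0,5), (0,0,6), (0,0,7), (0,0,8), (0,0,9), (0,0,10), (0,0,11) ...
Target (A=1, B=1, C=5) not in reachable set → no.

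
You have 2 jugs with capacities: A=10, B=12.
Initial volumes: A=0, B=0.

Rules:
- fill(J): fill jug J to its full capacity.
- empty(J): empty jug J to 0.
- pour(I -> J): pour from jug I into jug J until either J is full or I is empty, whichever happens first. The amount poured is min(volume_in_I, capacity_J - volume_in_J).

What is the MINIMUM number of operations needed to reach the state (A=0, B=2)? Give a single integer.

BFS from (A=0, B=0). One shortest path:
  1. fill(B) -> (A=0 B=12)
  2. pour(B -> A) -> (A=10 B=2)
  3. empty(A) -> (A=0 B=2)
Reached target in 3 moves.

Answer: 3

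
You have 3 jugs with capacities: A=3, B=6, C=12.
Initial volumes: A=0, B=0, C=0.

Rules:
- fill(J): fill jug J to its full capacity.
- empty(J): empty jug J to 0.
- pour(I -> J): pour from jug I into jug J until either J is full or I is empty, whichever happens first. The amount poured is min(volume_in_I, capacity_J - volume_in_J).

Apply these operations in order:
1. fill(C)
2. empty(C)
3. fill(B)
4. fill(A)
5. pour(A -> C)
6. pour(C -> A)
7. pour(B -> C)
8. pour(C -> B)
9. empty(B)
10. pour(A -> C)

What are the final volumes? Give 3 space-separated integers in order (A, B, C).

Step 1: fill(C) -> (A=0 B=0 C=12)
Step 2: empty(C) -> (A=0 B=0 C=0)
Step 3: fill(B) -> (A=0 B=6 C=0)
Step 4: fill(A) -> (A=3 B=6 C=0)
Step 5: pour(A -> C) -> (A=0 B=6 C=3)
Step 6: pour(C -> A) -> (A=3 B=6 C=0)
Step 7: pour(B -> C) -> (A=3 B=0 C=6)
Step 8: pour(C -> B) -> (A=3 B=6 C=0)
Step 9: empty(B) -> (A=3 B=0 C=0)
Step 10: pour(A -> C) -> (A=0 B=0 C=3)

Answer: 0 0 3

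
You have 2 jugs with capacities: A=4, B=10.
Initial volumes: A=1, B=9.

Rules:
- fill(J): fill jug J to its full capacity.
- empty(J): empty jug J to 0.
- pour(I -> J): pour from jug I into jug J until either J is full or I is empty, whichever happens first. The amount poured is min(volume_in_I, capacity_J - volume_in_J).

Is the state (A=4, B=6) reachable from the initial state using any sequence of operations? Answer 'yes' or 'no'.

Answer: yes

Derivation:
BFS from (A=1, B=9):
  1. pour(B -> A) -> (A=4 B=6)
Target reached → yes.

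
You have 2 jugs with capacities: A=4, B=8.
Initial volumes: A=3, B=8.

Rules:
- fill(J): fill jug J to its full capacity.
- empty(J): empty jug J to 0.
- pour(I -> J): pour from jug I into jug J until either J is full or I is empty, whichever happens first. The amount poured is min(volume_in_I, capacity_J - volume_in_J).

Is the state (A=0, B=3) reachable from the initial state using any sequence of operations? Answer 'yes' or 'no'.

BFS from (A=3, B=8):
  1. empty(B) -> (A=3 B=0)
  2. pour(A -> B) -> (A=0 B=3)
Target reached → yes.

Answer: yes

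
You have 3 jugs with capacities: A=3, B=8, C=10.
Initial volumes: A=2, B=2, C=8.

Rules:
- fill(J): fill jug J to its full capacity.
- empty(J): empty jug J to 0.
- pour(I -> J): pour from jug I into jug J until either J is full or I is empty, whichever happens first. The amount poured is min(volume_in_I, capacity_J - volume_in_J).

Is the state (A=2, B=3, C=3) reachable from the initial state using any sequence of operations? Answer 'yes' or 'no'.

BFS explored all 271 reachable states.
Reachable set includes: (0,0,0), (0,0,1), (0,0,2), (0,0,3), (0,0,4), (0,0,5), (0,0,6), (0,0,7), (0,0,8), (0,0,9), (0,0,10), (0,1,0) ...
Target (A=2, B=3, C=3) not in reachable set → no.

Answer: no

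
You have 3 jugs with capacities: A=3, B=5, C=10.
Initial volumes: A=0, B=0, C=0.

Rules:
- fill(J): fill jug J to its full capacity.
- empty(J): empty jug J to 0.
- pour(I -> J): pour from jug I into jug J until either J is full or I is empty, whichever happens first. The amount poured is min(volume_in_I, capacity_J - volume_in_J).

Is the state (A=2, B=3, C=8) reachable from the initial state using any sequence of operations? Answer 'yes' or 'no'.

Answer: no

Derivation:
BFS explored all 192 reachable states.
Reachable set includes: (0,0,0), (0,0,1), (0,0,2), (0,0,3), (0,0,4), (0,0,5), (0,0,6), (0,0,7), (0,0,8), (0,0,9), (0,0,10), (0,1,0) ...
Target (A=2, B=3, C=8) not in reachable set → no.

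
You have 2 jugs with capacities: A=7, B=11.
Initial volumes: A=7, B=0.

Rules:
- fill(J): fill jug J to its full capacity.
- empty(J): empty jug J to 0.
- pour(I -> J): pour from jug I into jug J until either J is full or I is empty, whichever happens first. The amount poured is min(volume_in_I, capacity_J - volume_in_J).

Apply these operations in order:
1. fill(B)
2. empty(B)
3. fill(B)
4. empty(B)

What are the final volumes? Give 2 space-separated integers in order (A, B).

Step 1: fill(B) -> (A=7 B=11)
Step 2: empty(B) -> (A=7 B=0)
Step 3: fill(B) -> (A=7 B=11)
Step 4: empty(B) -> (A=7 B=0)

Answer: 7 0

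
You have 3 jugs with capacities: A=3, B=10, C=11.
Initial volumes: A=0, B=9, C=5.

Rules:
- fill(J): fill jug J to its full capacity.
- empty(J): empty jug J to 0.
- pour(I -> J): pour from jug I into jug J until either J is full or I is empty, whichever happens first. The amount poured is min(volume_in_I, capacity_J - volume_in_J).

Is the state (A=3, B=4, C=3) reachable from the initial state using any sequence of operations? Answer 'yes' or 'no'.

BFS from (A=0, B=9, C=5):
  1. fill(B) -> (A=0 B=10 C=5)
  2. empty(C) -> (A=0 B=10 C=0)
  3. pour(B -> A) -> (A=3 B=7 C=0)
  4. pour(A -> C) -> (A=0 B=7 C=3)
  5. pour(B -> A) -> (A=3 B=4 C=3)
Target reached → yes.

Answer: yes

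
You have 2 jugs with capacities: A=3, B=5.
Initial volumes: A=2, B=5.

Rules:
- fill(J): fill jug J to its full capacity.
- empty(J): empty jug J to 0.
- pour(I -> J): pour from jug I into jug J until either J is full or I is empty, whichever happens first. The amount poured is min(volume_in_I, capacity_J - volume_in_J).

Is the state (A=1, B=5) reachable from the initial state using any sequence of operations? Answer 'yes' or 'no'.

BFS from (A=2, B=5):
  1. fill(A) -> (A=3 B=5)
  2. empty(B) -> (A=3 B=0)
  3. pour(A -> B) -> (A=0 B=3)
  4. fill(A) -> (A=3 B=3)
  5. pour(A -> B) -> (A=1 B=5)
Target reached → yes.

Answer: yes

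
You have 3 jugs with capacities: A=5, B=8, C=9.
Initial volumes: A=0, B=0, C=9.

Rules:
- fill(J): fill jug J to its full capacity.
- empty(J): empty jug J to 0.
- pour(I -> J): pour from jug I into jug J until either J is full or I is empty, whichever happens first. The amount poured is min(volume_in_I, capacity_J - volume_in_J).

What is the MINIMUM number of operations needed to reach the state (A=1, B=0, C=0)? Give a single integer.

Answer: 3

Derivation:
BFS from (A=0, B=0, C=9). One shortest path:
  1. pour(C -> B) -> (A=0 B=8 C=1)
  2. empty(B) -> (A=0 B=0 C=1)
  3. pour(C -> A) -> (A=1 B=0 C=0)
Reached target in 3 moves.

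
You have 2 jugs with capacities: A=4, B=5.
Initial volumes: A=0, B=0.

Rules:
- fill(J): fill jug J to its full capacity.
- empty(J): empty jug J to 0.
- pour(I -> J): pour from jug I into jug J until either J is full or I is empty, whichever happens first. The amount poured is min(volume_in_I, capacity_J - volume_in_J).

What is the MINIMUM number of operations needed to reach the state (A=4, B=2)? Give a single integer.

BFS from (A=0, B=0). One shortest path:
  1. fill(B) -> (A=0 B=5)
  2. pour(B -> A) -> (A=4 B=1)
  3. empty(A) -> (A=0 B=1)
  4. pour(B -> A) -> (A=1 B=0)
  5. fill(B) -> (A=1 B=5)
  6. pour(B -> A) -> (A=4 B=2)
Reached target in 6 moves.

Answer: 6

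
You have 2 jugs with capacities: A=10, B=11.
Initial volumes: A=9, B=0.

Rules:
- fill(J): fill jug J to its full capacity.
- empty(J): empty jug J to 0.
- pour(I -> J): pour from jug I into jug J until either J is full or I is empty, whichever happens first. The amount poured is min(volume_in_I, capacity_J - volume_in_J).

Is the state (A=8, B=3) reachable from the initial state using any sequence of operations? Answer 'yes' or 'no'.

BFS explored all 42 reachable states.
Reachable set includes: (0,0), (0,1), (0,2), (0,3), (0,4), (0,5), (0,6), (0,7), (0,8), (0,9), (0,10), (0,11) ...
Target (A=8, B=3) not in reachable set → no.

Answer: no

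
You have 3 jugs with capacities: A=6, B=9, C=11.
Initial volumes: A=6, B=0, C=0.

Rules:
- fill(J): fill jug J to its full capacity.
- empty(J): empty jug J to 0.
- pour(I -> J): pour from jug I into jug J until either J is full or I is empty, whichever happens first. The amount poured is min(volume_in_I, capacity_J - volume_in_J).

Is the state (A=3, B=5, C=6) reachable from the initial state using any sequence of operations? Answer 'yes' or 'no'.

Answer: no

Derivation:
BFS explored all 440 reachable states.
Reachable set includes: (0,0,0), (0,0,1), (0,0,2), (0,0,3), (0,0,4), (0,0,5), (0,0,6), (0,0,7), (0,0,8), (0,0,9), (0,0,10), (0,0,11) ...
Target (A=3, B=5, C=6) not in reachable set → no.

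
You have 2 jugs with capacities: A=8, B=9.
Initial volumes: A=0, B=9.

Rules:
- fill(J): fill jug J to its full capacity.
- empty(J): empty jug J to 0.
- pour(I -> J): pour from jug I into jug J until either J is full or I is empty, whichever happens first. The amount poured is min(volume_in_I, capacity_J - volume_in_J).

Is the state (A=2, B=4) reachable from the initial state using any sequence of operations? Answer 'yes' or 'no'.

Answer: no

Derivation:
BFS explored all 34 reachable states.
Reachable set includes: (0,0), (0,1), (0,2), (0,3), (0,4), (0,5), (0,6), (0,7), (0,8), (0,9), (1,0), (1,9) ...
Target (A=2, B=4) not in reachable set → no.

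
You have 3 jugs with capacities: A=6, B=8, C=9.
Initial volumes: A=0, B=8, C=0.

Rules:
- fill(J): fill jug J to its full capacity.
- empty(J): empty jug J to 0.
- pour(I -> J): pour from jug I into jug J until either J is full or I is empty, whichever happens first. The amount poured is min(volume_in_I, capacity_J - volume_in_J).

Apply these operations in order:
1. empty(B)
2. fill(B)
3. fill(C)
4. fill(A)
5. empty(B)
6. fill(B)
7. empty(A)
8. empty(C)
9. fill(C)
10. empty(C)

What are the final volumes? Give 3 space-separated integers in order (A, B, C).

Answer: 0 8 0

Derivation:
Step 1: empty(B) -> (A=0 B=0 C=0)
Step 2: fill(B) -> (A=0 B=8 C=0)
Step 3: fill(C) -> (A=0 B=8 C=9)
Step 4: fill(A) -> (A=6 B=8 C=9)
Step 5: empty(B) -> (A=6 B=0 C=9)
Step 6: fill(B) -> (A=6 B=8 C=9)
Step 7: empty(A) -> (A=0 B=8 C=9)
Step 8: empty(C) -> (A=0 B=8 C=0)
Step 9: fill(C) -> (A=0 B=8 C=9)
Step 10: empty(C) -> (A=0 B=8 C=0)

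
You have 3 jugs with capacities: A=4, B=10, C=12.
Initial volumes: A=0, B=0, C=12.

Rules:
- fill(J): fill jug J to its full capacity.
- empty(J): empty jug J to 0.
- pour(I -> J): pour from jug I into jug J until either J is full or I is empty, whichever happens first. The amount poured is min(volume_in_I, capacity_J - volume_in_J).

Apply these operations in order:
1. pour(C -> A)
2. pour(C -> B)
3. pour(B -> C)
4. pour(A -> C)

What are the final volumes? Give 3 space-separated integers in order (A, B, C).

Step 1: pour(C -> A) -> (A=4 B=0 C=8)
Step 2: pour(C -> B) -> (A=4 B=8 C=0)
Step 3: pour(B -> C) -> (A=4 B=0 C=8)
Step 4: pour(A -> C) -> (A=0 B=0 C=12)

Answer: 0 0 12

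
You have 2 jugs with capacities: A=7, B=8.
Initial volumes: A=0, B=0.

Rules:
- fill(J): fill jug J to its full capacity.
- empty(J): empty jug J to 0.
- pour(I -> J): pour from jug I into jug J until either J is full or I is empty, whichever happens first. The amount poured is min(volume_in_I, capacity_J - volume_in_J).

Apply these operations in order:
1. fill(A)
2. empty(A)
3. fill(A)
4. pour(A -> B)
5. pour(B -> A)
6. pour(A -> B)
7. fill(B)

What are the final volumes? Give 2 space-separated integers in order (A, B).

Answer: 0 8

Derivation:
Step 1: fill(A) -> (A=7 B=0)
Step 2: empty(A) -> (A=0 B=0)
Step 3: fill(A) -> (A=7 B=0)
Step 4: pour(A -> B) -> (A=0 B=7)
Step 5: pour(B -> A) -> (A=7 B=0)
Step 6: pour(A -> B) -> (A=0 B=7)
Step 7: fill(B) -> (A=0 B=8)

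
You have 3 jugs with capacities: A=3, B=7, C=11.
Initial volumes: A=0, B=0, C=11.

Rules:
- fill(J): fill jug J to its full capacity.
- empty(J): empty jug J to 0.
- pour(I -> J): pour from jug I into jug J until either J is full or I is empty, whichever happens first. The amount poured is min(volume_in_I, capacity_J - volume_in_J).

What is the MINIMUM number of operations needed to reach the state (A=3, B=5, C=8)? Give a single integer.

Answer: 7

Derivation:
BFS from (A=0, B=0, C=11). One shortest path:
  1. pour(C -> A) -> (A=3 B=0 C=8)
  2. empty(A) -> (A=0 B=0 C=8)
  3. pour(C -> A) -> (A=3 B=0 C=5)
  4. empty(A) -> (A=0 B=0 C=5)
  5. pour(C -> B) -> (A=0 B=5 C=0)
  6. fill(C) -> (A=0 B=5 C=11)
  7. pour(C -> A) -> (A=3 B=5 C=8)
Reached target in 7 moves.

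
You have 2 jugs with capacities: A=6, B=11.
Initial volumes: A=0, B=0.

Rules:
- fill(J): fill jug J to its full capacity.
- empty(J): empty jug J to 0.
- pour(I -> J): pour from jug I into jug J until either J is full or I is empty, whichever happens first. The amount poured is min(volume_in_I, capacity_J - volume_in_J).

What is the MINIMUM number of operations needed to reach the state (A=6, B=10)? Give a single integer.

Answer: 6

Derivation:
BFS from (A=0, B=0). One shortest path:
  1. fill(B) -> (A=0 B=11)
  2. pour(B -> A) -> (A=6 B=5)
  3. empty(A) -> (A=0 B=5)
  4. pour(B -> A) -> (A=5 B=0)
  5. fill(B) -> (A=5 B=11)
  6. pour(B -> A) -> (A=6 B=10)
Reached target in 6 moves.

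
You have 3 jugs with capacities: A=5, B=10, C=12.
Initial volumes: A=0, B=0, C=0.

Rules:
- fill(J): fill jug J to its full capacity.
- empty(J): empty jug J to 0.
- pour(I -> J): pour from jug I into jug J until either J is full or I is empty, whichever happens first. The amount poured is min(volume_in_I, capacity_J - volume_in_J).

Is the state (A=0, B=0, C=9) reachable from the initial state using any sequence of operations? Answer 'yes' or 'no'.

BFS from (A=0, B=0, C=0):
  1. fill(C) -> (A=0 B=0 C=12)
  2. pour(C -> A) -> (A=5 B=0 C=7)
  3. empty(A) -> (A=0 B=0 C=7)
  4. pour(C -> B) -> (A=0 B=7 C=0)
  5. fill(C) -> (A=0 B=7 C=12)
  6. pour(C -> B) -> (A=0 B=10 C=9)
  7. empty(B) -> (A=0 B=0 C=9)
Target reached → yes.

Answer: yes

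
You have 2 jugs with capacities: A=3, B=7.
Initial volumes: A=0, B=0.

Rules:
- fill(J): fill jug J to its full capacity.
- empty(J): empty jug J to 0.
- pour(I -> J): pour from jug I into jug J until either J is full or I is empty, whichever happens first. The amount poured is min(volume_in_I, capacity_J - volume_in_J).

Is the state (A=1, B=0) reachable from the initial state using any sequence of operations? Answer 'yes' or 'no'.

BFS from (A=0, B=0):
  1. fill(B) -> (A=0 B=7)
  2. pour(B -> A) -> (A=3 B=4)
  3. empty(A) -> (A=0 B=4)
  4. pour(B -> A) -> (A=3 B=1)
  5. empty(A) -> (A=0 B=1)
  6. pour(B -> A) -> (A=1 B=0)
Target reached → yes.

Answer: yes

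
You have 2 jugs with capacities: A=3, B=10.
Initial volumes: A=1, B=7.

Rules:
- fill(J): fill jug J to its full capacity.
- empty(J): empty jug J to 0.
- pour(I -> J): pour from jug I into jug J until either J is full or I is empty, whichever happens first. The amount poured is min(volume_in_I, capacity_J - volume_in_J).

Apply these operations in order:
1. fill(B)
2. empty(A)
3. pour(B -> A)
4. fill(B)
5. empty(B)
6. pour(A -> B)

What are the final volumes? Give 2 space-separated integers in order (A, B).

Answer: 0 3

Derivation:
Step 1: fill(B) -> (A=1 B=10)
Step 2: empty(A) -> (A=0 B=10)
Step 3: pour(B -> A) -> (A=3 B=7)
Step 4: fill(B) -> (A=3 B=10)
Step 5: empty(B) -> (A=3 B=0)
Step 6: pour(A -> B) -> (A=0 B=3)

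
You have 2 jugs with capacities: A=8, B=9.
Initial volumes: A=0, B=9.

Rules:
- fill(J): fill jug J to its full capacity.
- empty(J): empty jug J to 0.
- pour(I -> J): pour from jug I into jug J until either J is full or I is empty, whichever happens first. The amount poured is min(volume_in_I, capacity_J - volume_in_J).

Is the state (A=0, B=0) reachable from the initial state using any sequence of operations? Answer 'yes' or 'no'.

Answer: yes

Derivation:
BFS from (A=0, B=9):
  1. empty(B) -> (A=0 B=0)
Target reached → yes.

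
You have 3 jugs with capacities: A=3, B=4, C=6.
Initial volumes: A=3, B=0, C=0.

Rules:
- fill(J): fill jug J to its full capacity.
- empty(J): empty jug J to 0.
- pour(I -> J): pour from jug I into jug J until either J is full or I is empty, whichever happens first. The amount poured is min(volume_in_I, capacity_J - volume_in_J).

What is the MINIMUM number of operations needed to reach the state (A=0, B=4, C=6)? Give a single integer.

BFS from (A=3, B=0, C=0). One shortest path:
  1. empty(A) -> (A=0 B=0 C=0)
  2. fill(B) -> (A=0 B=4 C=0)
  3. fill(C) -> (A=0 B=4 C=6)
Reached target in 3 moves.

Answer: 3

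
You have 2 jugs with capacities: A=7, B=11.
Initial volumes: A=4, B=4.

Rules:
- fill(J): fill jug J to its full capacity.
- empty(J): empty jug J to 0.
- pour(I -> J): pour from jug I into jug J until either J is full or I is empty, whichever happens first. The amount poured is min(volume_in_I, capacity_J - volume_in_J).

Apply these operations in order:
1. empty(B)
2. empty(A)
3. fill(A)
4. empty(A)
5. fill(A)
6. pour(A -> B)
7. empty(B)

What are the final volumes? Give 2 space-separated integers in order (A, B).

Answer: 0 0

Derivation:
Step 1: empty(B) -> (A=4 B=0)
Step 2: empty(A) -> (A=0 B=0)
Step 3: fill(A) -> (A=7 B=0)
Step 4: empty(A) -> (A=0 B=0)
Step 5: fill(A) -> (A=7 B=0)
Step 6: pour(A -> B) -> (A=0 B=7)
Step 7: empty(B) -> (A=0 B=0)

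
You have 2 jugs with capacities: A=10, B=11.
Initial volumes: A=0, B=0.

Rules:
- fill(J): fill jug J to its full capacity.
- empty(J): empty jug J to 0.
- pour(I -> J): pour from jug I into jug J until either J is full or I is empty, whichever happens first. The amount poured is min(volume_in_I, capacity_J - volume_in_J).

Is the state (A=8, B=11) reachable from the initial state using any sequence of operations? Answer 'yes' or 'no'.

Answer: yes

Derivation:
BFS from (A=0, B=0):
  1. fill(A) -> (A=10 B=0)
  2. pour(A -> B) -> (A=0 B=10)
  3. fill(A) -> (A=10 B=10)
  4. pour(A -> B) -> (A=9 B=11)
  5. empty(B) -> (A=9 B=0)
  6. pour(A -> B) -> (A=0 B=9)
  7. fill(A) -> (A=10 B=9)
  8. pour(A -> B) -> (A=8 B=11)
Target reached → yes.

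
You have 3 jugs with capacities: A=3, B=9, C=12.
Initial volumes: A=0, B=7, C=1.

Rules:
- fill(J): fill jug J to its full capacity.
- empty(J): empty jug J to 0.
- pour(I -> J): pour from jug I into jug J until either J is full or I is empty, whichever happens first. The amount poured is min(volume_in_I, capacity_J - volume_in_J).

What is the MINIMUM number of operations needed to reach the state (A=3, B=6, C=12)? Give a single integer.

Answer: 3

Derivation:
BFS from (A=0, B=7, C=1). One shortest path:
  1. fill(B) -> (A=0 B=9 C=1)
  2. fill(C) -> (A=0 B=9 C=12)
  3. pour(B -> A) -> (A=3 B=6 C=12)
Reached target in 3 moves.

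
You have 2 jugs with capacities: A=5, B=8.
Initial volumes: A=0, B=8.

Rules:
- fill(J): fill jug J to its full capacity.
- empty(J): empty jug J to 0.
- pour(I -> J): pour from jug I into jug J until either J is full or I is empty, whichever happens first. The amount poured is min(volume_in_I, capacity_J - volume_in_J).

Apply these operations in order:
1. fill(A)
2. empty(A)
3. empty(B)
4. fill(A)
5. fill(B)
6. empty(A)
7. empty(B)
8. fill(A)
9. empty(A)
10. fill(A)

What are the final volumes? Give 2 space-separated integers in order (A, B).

Answer: 5 0

Derivation:
Step 1: fill(A) -> (A=5 B=8)
Step 2: empty(A) -> (A=0 B=8)
Step 3: empty(B) -> (A=0 B=0)
Step 4: fill(A) -> (A=5 B=0)
Step 5: fill(B) -> (A=5 B=8)
Step 6: empty(A) -> (A=0 B=8)
Step 7: empty(B) -> (A=0 B=0)
Step 8: fill(A) -> (A=5 B=0)
Step 9: empty(A) -> (A=0 B=0)
Step 10: fill(A) -> (A=5 B=0)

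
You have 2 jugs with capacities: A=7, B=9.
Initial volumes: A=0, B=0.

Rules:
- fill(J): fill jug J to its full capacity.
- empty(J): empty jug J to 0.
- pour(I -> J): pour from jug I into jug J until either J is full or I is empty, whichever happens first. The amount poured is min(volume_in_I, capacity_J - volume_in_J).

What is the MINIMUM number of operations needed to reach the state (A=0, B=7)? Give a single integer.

BFS from (A=0, B=0). One shortest path:
  1. fill(A) -> (A=7 B=0)
  2. pour(A -> B) -> (A=0 B=7)
Reached target in 2 moves.

Answer: 2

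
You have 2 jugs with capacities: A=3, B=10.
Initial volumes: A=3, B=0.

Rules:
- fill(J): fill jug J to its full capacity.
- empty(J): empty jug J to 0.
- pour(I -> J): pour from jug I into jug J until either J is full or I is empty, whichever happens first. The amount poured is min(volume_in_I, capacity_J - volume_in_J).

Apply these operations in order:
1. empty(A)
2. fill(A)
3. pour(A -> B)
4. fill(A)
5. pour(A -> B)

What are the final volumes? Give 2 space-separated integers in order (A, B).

Step 1: empty(A) -> (A=0 B=0)
Step 2: fill(A) -> (A=3 B=0)
Step 3: pour(A -> B) -> (A=0 B=3)
Step 4: fill(A) -> (A=3 B=3)
Step 5: pour(A -> B) -> (A=0 B=6)

Answer: 0 6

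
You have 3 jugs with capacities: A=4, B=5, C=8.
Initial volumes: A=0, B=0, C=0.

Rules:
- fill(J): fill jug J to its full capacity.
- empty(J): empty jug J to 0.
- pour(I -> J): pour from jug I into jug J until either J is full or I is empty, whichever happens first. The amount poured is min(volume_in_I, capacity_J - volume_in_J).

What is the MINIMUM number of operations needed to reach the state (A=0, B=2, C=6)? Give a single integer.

Answer: 8

Derivation:
BFS from (A=0, B=0, C=0). One shortest path:
  1. fill(C) -> (A=0 B=0 C=8)
  2. pour(C -> B) -> (A=0 B=5 C=3)
  3. pour(B -> A) -> (A=4 B=1 C=3)
  4. pour(A -> C) -> (A=0 B=1 C=7)
  5. pour(B -> A) -> (A=1 B=0 C=7)
  6. pour(C -> B) -> (A=1 B=5 C=2)
  7. pour(B -> A) -> (A=4 B=2 C=2)
  8. pour(A -> C) -> (A=0 B=2 C=6)
Reached target in 8 moves.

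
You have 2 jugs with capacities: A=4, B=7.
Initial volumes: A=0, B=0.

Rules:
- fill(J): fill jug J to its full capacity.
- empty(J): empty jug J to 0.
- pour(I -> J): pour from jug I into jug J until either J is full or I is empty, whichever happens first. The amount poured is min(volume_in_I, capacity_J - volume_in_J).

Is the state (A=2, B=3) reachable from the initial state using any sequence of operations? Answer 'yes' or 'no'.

Answer: no

Derivation:
BFS explored all 22 reachable states.
Reachable set includes: (0,0), (0,1), (0,2), (0,3), (0,4), (0,5), (0,6), (0,7), (1,0), (1,7), (2,0), (2,7) ...
Target (A=2, B=3) not in reachable set → no.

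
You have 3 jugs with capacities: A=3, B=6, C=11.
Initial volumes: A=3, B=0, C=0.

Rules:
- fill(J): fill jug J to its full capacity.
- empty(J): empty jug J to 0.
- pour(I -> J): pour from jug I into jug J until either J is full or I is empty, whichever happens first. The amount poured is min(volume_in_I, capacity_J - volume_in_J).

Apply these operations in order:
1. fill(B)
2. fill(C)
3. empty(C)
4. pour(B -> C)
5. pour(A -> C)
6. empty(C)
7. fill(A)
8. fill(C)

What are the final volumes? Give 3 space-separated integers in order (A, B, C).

Step 1: fill(B) -> (A=3 B=6 C=0)
Step 2: fill(C) -> (A=3 B=6 C=11)
Step 3: empty(C) -> (A=3 B=6 C=0)
Step 4: pour(B -> C) -> (A=3 B=0 C=6)
Step 5: pour(A -> C) -> (A=0 B=0 C=9)
Step 6: empty(C) -> (A=0 B=0 C=0)
Step 7: fill(A) -> (A=3 B=0 C=0)
Step 8: fill(C) -> (A=3 B=0 C=11)

Answer: 3 0 11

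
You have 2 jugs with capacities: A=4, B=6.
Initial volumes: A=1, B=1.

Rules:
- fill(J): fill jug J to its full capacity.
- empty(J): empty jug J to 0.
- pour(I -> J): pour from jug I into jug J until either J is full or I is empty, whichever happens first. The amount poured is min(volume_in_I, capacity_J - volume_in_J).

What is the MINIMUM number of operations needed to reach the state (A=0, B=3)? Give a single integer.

Answer: 3

Derivation:
BFS from (A=1, B=1). One shortest path:
  1. fill(B) -> (A=1 B=6)
  2. pour(B -> A) -> (A=4 B=3)
  3. empty(A) -> (A=0 B=3)
Reached target in 3 moves.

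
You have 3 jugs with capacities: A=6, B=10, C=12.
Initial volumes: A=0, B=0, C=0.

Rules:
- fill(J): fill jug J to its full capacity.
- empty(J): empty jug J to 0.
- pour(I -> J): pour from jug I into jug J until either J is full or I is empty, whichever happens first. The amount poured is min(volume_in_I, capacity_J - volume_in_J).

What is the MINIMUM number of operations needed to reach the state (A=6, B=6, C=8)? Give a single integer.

BFS from (A=0, B=0, C=0). One shortest path:
  1. fill(A) -> (A=6 B=0 C=0)
  2. fill(C) -> (A=6 B=0 C=12)
  3. pour(A -> B) -> (A=0 B=6 C=12)
  4. fill(A) -> (A=6 B=6 C=12)
  5. pour(C -> B) -> (A=6 B=10 C=8)
  6. empty(B) -> (A=6 B=0 C=8)
  7. pour(A -> B) -> (A=0 B=6 C=8)
  8. fill(A) -> (A=6 B=6 C=8)
Reached target in 8 moves.

Answer: 8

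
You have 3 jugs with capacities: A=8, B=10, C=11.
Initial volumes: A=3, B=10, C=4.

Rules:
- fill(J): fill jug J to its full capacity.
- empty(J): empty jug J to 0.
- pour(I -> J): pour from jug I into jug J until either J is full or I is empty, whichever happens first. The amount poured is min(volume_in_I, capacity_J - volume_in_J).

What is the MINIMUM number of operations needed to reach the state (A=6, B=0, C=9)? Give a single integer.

Answer: 6

Derivation:
BFS from (A=3, B=10, C=4). One shortest path:
  1. pour(B -> A) -> (A=8 B=5 C=4)
  2. pour(B -> C) -> (A=8 B=0 C=9)
  3. pour(A -> B) -> (A=0 B=8 C=9)
  4. fill(A) -> (A=8 B=8 C=9)
  5. pour(A -> B) -> (A=6 B=10 C=9)
  6. empty(B) -> (A=6 B=0 C=9)
Reached target in 6 moves.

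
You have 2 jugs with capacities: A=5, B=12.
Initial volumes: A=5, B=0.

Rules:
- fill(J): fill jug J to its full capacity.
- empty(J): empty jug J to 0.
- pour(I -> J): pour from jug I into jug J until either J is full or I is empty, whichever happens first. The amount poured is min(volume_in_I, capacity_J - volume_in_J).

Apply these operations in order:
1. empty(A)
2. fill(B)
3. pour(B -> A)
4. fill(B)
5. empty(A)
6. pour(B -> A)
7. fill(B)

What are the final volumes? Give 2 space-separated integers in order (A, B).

Step 1: empty(A) -> (A=0 B=0)
Step 2: fill(B) -> (A=0 B=12)
Step 3: pour(B -> A) -> (A=5 B=7)
Step 4: fill(B) -> (A=5 B=12)
Step 5: empty(A) -> (A=0 B=12)
Step 6: pour(B -> A) -> (A=5 B=7)
Step 7: fill(B) -> (A=5 B=12)

Answer: 5 12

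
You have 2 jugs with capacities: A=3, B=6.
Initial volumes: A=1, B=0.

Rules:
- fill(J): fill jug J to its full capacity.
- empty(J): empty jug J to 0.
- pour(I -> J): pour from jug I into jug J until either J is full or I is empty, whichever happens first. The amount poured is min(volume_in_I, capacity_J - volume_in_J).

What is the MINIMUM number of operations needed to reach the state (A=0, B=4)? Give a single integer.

Answer: 3

Derivation:
BFS from (A=1, B=0). One shortest path:
  1. fill(B) -> (A=1 B=6)
  2. pour(B -> A) -> (A=3 B=4)
  3. empty(A) -> (A=0 B=4)
Reached target in 3 moves.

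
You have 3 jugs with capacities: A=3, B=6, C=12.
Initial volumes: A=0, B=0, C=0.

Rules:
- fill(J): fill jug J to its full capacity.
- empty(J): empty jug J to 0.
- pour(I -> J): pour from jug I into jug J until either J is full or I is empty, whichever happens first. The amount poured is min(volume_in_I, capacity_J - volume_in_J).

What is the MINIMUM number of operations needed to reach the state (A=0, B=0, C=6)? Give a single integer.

BFS from (A=0, B=0, C=0). One shortest path:
  1. fill(B) -> (A=0 B=6 C=0)
  2. pour(B -> C) -> (A=0 B=0 C=6)
Reached target in 2 moves.

Answer: 2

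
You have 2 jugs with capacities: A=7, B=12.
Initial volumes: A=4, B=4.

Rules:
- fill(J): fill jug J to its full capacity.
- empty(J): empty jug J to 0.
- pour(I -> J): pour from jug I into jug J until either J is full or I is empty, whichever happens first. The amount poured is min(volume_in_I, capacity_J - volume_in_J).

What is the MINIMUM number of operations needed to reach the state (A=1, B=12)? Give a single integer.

Answer: 4

Derivation:
BFS from (A=4, B=4). One shortest path:
  1. pour(B -> A) -> (A=7 B=1)
  2. empty(A) -> (A=0 B=1)
  3. pour(B -> A) -> (A=1 B=0)
  4. fill(B) -> (A=1 B=12)
Reached target in 4 moves.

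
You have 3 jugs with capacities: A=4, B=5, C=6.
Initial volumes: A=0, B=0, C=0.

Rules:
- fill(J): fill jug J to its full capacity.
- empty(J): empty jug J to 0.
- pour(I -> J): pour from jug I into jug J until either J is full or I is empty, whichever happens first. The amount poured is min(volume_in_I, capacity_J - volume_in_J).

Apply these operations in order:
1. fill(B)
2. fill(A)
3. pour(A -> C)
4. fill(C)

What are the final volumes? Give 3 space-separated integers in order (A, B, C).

Answer: 0 5 6

Derivation:
Step 1: fill(B) -> (A=0 B=5 C=0)
Step 2: fill(A) -> (A=4 B=5 C=0)
Step 3: pour(A -> C) -> (A=0 B=5 C=4)
Step 4: fill(C) -> (A=0 B=5 C=6)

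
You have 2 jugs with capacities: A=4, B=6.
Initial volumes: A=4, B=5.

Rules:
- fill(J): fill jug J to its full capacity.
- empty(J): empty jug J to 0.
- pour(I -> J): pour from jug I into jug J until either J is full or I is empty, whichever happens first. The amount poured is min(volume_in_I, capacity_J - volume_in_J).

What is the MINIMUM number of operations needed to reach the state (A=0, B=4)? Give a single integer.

BFS from (A=4, B=5). One shortest path:
  1. empty(B) -> (A=4 B=0)
  2. pour(A -> B) -> (A=0 B=4)
Reached target in 2 moves.

Answer: 2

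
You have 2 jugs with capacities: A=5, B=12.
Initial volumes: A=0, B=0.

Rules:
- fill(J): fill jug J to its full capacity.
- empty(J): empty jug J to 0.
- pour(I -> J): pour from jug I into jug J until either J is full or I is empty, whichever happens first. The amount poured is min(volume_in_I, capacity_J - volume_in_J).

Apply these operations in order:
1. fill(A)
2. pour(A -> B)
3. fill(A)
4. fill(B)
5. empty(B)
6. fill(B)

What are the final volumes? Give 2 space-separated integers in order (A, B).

Step 1: fill(A) -> (A=5 B=0)
Step 2: pour(A -> B) -> (A=0 B=5)
Step 3: fill(A) -> (A=5 B=5)
Step 4: fill(B) -> (A=5 B=12)
Step 5: empty(B) -> (A=5 B=0)
Step 6: fill(B) -> (A=5 B=12)

Answer: 5 12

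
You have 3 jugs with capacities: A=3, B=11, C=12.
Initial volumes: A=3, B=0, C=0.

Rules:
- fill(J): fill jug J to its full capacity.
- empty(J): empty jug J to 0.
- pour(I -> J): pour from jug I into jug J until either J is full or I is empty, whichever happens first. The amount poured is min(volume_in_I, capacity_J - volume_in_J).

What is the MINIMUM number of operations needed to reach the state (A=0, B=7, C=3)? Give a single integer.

BFS from (A=3, B=0, C=0). One shortest path:
  1. empty(A) -> (A=0 B=0 C=0)
  2. fill(B) -> (A=0 B=11 C=0)
  3. pour(B -> A) -> (A=3 B=8 C=0)
  4. pour(B -> C) -> (A=3 B=0 C=8)
  5. fill(B) -> (A=3 B=11 C=8)
  6. pour(B -> C) -> (A=3 B=7 C=12)
  7. empty(C) -> (A=3 B=7 C=0)
  8. pour(A -> C) -> (A=0 B=7 C=3)
Reached target in 8 moves.

Answer: 8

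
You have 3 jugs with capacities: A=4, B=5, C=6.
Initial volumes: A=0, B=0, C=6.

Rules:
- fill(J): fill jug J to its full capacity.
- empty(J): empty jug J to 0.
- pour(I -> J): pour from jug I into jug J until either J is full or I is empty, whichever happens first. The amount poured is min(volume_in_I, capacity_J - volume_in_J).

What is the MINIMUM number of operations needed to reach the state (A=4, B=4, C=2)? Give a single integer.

BFS from (A=0, B=0, C=6). One shortest path:
  1. fill(A) -> (A=4 B=0 C=6)
  2. pour(A -> B) -> (A=0 B=4 C=6)
  3. pour(C -> A) -> (A=4 B=4 C=2)
Reached target in 3 moves.

Answer: 3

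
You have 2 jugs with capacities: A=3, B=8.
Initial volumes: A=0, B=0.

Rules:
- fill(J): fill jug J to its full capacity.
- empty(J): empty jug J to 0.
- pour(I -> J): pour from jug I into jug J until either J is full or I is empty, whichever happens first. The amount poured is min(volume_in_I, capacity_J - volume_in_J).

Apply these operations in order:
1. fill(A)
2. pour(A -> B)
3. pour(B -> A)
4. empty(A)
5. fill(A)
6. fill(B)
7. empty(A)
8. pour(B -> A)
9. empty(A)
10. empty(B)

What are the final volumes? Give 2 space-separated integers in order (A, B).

Step 1: fill(A) -> (A=3 B=0)
Step 2: pour(A -> B) -> (A=0 B=3)
Step 3: pour(B -> A) -> (A=3 B=0)
Step 4: empty(A) -> (A=0 B=0)
Step 5: fill(A) -> (A=3 B=0)
Step 6: fill(B) -> (A=3 B=8)
Step 7: empty(A) -> (A=0 B=8)
Step 8: pour(B -> A) -> (A=3 B=5)
Step 9: empty(A) -> (A=0 B=5)
Step 10: empty(B) -> (A=0 B=0)

Answer: 0 0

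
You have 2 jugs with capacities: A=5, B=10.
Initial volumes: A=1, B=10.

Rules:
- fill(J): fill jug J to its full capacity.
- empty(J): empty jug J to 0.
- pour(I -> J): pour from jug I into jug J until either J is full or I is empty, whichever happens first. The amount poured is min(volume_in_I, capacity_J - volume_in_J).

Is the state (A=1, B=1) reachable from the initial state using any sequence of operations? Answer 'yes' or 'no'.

BFS explored all 12 reachable states.
Reachable set includes: (0,0), (0,1), (0,5), (0,6), (0,10), (1,0), (1,10), (5,0), (5,1), (5,5), (5,6), (5,10)
Target (A=1, B=1) not in reachable set → no.

Answer: no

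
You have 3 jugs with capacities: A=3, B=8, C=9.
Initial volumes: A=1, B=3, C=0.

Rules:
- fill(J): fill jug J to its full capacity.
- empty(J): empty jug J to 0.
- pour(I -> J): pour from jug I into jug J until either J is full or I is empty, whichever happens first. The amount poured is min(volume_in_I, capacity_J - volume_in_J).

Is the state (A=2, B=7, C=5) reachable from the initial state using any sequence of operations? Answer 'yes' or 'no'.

Answer: no

Derivation:
BFS explored all 248 reachable states.
Reachable set includes: (0,0,0), (0,0,1), (0,0,2), (0,0,3), (0,0,4), (0,0,5), (0,0,6), (0,0,7), (0,0,8), (0,0,9), (0,1,0), (0,1,1) ...
Target (A=2, B=7, C=5) not in reachable set → no.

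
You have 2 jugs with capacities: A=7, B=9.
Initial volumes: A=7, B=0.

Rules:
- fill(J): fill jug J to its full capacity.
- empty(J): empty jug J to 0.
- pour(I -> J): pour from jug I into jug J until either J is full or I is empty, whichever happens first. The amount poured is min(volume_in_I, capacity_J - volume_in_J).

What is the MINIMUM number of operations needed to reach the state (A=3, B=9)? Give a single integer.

BFS from (A=7, B=0). One shortest path:
  1. pour(A -> B) -> (A=0 B=7)
  2. fill(A) -> (A=7 B=7)
  3. pour(A -> B) -> (A=5 B=9)
  4. empty(B) -> (A=5 B=0)
  5. pour(A -> B) -> (A=0 B=5)
  6. fill(A) -> (A=7 B=5)
  7. pour(A -> B) -> (A=3 B=9)
Reached target in 7 moves.

Answer: 7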